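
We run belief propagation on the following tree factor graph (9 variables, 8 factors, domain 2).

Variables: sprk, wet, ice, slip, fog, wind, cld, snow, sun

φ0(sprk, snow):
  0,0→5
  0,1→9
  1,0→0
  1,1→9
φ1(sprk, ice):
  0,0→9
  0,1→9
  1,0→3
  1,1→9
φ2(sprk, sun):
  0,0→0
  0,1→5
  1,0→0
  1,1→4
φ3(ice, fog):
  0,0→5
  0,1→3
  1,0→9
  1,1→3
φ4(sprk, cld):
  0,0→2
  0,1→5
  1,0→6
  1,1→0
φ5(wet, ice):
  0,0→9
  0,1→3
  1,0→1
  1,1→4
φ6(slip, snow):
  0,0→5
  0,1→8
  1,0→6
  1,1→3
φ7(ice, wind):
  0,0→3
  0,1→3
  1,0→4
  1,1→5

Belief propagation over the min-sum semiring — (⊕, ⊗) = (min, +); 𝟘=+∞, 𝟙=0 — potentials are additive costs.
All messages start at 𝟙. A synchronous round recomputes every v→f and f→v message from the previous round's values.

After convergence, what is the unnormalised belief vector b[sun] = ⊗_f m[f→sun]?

b[sun] = [15, 19]

init: all messages = 𝟙 over 2 values
r1 m[φ0→sprk] = [5, 0]
r1 m[φ0→snow] = [0, 9]
r1 m[φ1→sprk] = [9, 3]
r1 m[φ1→ice] = [3, 9]
r1 m[φ2→sprk] = [0, 0]
r1 m[φ2→sun] = [0, 4]
r1 m[φ3→ice] = [3, 3]
r1 m[φ3→fog] = [5, 3]
r1 m[φ4→sprk] = [2, 0]
r1 m[φ4→cld] = [2, 0]
r1 m[φ5→wet] = [3, 1]
r1 m[φ5→ice] = [1, 3]
r1 m[φ6→slip] = [5, 3]
r1 m[φ6→snow] = [5, 3]
r1 m[φ7→ice] = [3, 4]
r1 m[φ7→wind] = [3, 3]
r1 m[sprk→φ0] = [0, 0]
r1 m[sprk→φ1] = [0, 0]
r1 m[sprk→φ2] = [0, 0]
r1 m[sprk→φ4] = [0, 0]
r1 m[wet→φ5] = [0, 0]
r1 m[ice→φ1] = [0, 0]
r1 m[ice→φ3] = [0, 0]
r1 m[ice→φ5] = [0, 0]
r1 m[ice→φ7] = [0, 0]
r1 m[slip→φ6] = [0, 0]
r1 m[fog→φ3] = [0, 0]
r1 m[wind→φ7] = [0, 0]
r1 m[cld→φ4] = [0, 0]
r1 m[snow→φ0] = [0, 0]
r1 m[snow→φ6] = [0, 0]
r1 m[sun→φ2] = [0, 0]
r2 m[φ0→sprk] = [5, 0]
r2 m[φ0→snow] = [0, 9]
r2 m[φ1→sprk] = [9, 3]
r2 m[φ1→ice] = [3, 9]
r2 m[φ2→sprk] = [0, 0]
r2 m[φ2→sun] = [0, 4]
r2 m[φ3→ice] = [3, 3]
r2 m[φ3→fog] = [5, 3]
r2 m[φ4→sprk] = [2, 0]
r2 m[φ4→cld] = [2, 0]
r2 m[φ5→wet] = [3, 1]
r2 m[φ5→ice] = [1, 3]
r2 m[φ6→slip] = [5, 3]
r2 m[φ6→snow] = [5, 3]
r2 m[φ7→ice] = [3, 4]
r2 m[φ7→wind] = [3, 3]
r2 m[sprk→φ0] = [11, 3]
r2 m[sprk→φ1] = [7, 0]
r2 m[sprk→φ2] = [16, 3]
r2 m[sprk→φ4] = [14, 3]
r2 m[wet→φ5] = [0, 0]
r2 m[ice→φ1] = [7, 10]
r2 m[ice→φ3] = [7, 16]
r2 m[ice→φ5] = [9, 16]
r2 m[ice→φ7] = [7, 15]
r2 m[slip→φ6] = [0, 0]
r2 m[fog→φ3] = [0, 0]
r2 m[wind→φ7] = [0, 0]
r2 m[cld→φ4] = [0, 0]
r2 m[snow→φ0] = [5, 3]
r2 m[snow→φ6] = [0, 9]
r2 m[sun→φ2] = [0, 0]
r3 m[φ0→sprk] = [10, 5]
r3 m[φ0→snow] = [3, 12]
r3 m[φ1→sprk] = [16, 10]
r3 m[φ1→ice] = [3, 9]
r3 m[φ2→sprk] = [0, 0]
r3 m[φ2→sun] = [3, 7]
r3 m[φ3→ice] = [3, 3]
r3 m[φ3→fog] = [12, 10]
r3 m[φ4→sprk] = [2, 0]
r3 m[φ4→cld] = [9, 3]
r3 m[φ5→wet] = [18, 10]
r3 m[φ5→ice] = [1, 3]
r3 m[φ6→slip] = [5, 6]
r3 m[φ6→snow] = [5, 3]
r3 m[φ7→ice] = [3, 4]
r3 m[φ7→wind] = [10, 10]
r3 m[sprk→φ0] = [11, 3]
r3 m[sprk→φ1] = [7, 0]
r3 m[sprk→φ2] = [16, 3]
r3 m[sprk→φ4] = [14, 3]
r3 m[wet→φ5] = [0, 0]
r3 m[ice→φ1] = [7, 10]
r3 m[ice→φ3] = [7, 16]
r3 m[ice→φ5] = [9, 16]
r3 m[ice→φ7] = [7, 15]
r3 m[slip→φ6] = [0, 0]
r3 m[fog→φ3] = [0, 0]
r3 m[wind→φ7] = [0, 0]
r3 m[cld→φ4] = [0, 0]
r3 m[snow→φ0] = [5, 3]
r3 m[snow→φ6] = [0, 9]
r3 m[sun→φ2] = [0, 0]
r4 m[φ0→sprk] = [10, 5]
r4 m[φ0→snow] = [3, 12]
r4 m[φ1→sprk] = [16, 10]
r4 m[φ1→ice] = [3, 9]
r4 m[φ2→sprk] = [0, 0]
r4 m[φ2→sun] = [3, 7]
r4 m[φ3→ice] = [3, 3]
r4 m[φ3→fog] = [12, 10]
r4 m[φ4→sprk] = [2, 0]
r4 m[φ4→cld] = [9, 3]
r4 m[φ5→wet] = [18, 10]
r4 m[φ5→ice] = [1, 3]
r4 m[φ6→slip] = [5, 6]
r4 m[φ6→snow] = [5, 3]
r4 m[φ7→ice] = [3, 4]
r4 m[φ7→wind] = [10, 10]
r4 m[sprk→φ0] = [18, 10]
r4 m[sprk→φ1] = [12, 5]
r4 m[sprk→φ2] = [28, 15]
r4 m[sprk→φ4] = [26, 15]
r4 m[wet→φ5] = [0, 0]
r4 m[ice→φ1] = [7, 10]
r4 m[ice→φ3] = [7, 16]
r4 m[ice→φ5] = [9, 16]
r4 m[ice→φ7] = [7, 15]
r4 m[slip→φ6] = [0, 0]
r4 m[fog→φ3] = [0, 0]
r4 m[wind→φ7] = [0, 0]
r4 m[cld→φ4] = [0, 0]
r4 m[snow→φ0] = [5, 3]
r4 m[snow→φ6] = [3, 12]
r4 m[sun→φ2] = [0, 0]
r5 m[φ0→sprk] = [10, 5]
r5 m[φ0→snow] = [10, 19]
r5 m[φ1→sprk] = [16, 10]
r5 m[φ1→ice] = [8, 14]
r5 m[φ2→sprk] = [0, 0]
r5 m[φ2→sun] = [15, 19]
r5 m[φ3→ice] = [3, 3]
r5 m[φ3→fog] = [12, 10]
r5 m[φ4→sprk] = [2, 0]
r5 m[φ4→cld] = [21, 15]
r5 m[φ5→wet] = [18, 10]
r5 m[φ5→ice] = [1, 3]
r5 m[φ6→slip] = [8, 9]
r5 m[φ6→snow] = [5, 3]
r5 m[φ7→ice] = [3, 4]
r5 m[φ7→wind] = [10, 10]
r5 m[sprk→φ0] = [18, 10]
r5 m[sprk→φ1] = [12, 5]
r5 m[sprk→φ2] = [28, 15]
r5 m[sprk→φ4] = [26, 15]
r5 m[wet→φ5] = [0, 0]
r5 m[ice→φ1] = [7, 10]
r5 m[ice→φ3] = [7, 16]
r5 m[ice→φ5] = [9, 16]
r5 m[ice→φ7] = [7, 15]
r5 m[slip→φ6] = [0, 0]
r5 m[fog→φ3] = [0, 0]
r5 m[wind→φ7] = [0, 0]
r5 m[cld→φ4] = [0, 0]
r5 m[snow→φ0] = [5, 3]
r5 m[snow→φ6] = [3, 12]
r5 m[sun→φ2] = [0, 0]
r6 m[φ0→sprk] = [10, 5]
r6 m[φ0→snow] = [10, 19]
r6 m[φ1→sprk] = [16, 10]
r6 m[φ1→ice] = [8, 14]
r6 m[φ2→sprk] = [0, 0]
r6 m[φ2→sun] = [15, 19]
r6 m[φ3→ice] = [3, 3]
r6 m[φ3→fog] = [12, 10]
r6 m[φ4→sprk] = [2, 0]
r6 m[φ4→cld] = [21, 15]
r6 m[φ5→wet] = [18, 10]
r6 m[φ5→ice] = [1, 3]
r6 m[φ6→slip] = [8, 9]
r6 m[φ6→snow] = [5, 3]
r6 m[φ7→ice] = [3, 4]
r6 m[φ7→wind] = [10, 10]
r6 m[sprk→φ0] = [18, 10]
r6 m[sprk→φ1] = [12, 5]
r6 m[sprk→φ2] = [28, 15]
r6 m[sprk→φ4] = [26, 15]
r6 m[wet→φ5] = [0, 0]
r6 m[ice→φ1] = [7, 10]
r6 m[ice→φ3] = [12, 21]
r6 m[ice→φ5] = [14, 21]
r6 m[ice→φ7] = [12, 20]
r6 m[slip→φ6] = [0, 0]
r6 m[fog→φ3] = [0, 0]
r6 m[wind→φ7] = [0, 0]
r6 m[cld→φ4] = [0, 0]
r6 m[snow→φ0] = [5, 3]
r6 m[snow→φ6] = [10, 19]
r6 m[sun→φ2] = [0, 0]
r7 m[φ0→sprk] = [10, 5]
r7 m[φ0→snow] = [10, 19]
r7 m[φ1→sprk] = [16, 10]
r7 m[φ1→ice] = [8, 14]
r7 m[φ2→sprk] = [0, 0]
r7 m[φ2→sun] = [15, 19]
r7 m[φ3→ice] = [3, 3]
r7 m[φ3→fog] = [17, 15]
r7 m[φ4→sprk] = [2, 0]
r7 m[φ4→cld] = [21, 15]
r7 m[φ5→wet] = [23, 15]
r7 m[φ5→ice] = [1, 3]
r7 m[φ6→slip] = [15, 16]
r7 m[φ6→snow] = [5, 3]
r7 m[φ7→ice] = [3, 4]
r7 m[φ7→wind] = [15, 15]
r7 m[sprk→φ0] = [18, 10]
r7 m[sprk→φ1] = [12, 5]
r7 m[sprk→φ2] = [28, 15]
r7 m[sprk→φ4] = [26, 15]
r7 m[wet→φ5] = [0, 0]
r7 m[ice→φ1] = [7, 10]
r7 m[ice→φ3] = [12, 21]
r7 m[ice→φ5] = [14, 21]
r7 m[ice→φ7] = [12, 20]
r7 m[slip→φ6] = [0, 0]
r7 m[fog→φ3] = [0, 0]
r7 m[wind→φ7] = [0, 0]
r7 m[cld→φ4] = [0, 0]
r7 m[snow→φ0] = [5, 3]
r7 m[snow→φ6] = [10, 19]
r7 m[sun→φ2] = [0, 0]
r8 m[φ0→sprk] = [10, 5]
r8 m[φ0→snow] = [10, 19]
r8 m[φ1→sprk] = [16, 10]
r8 m[φ1→ice] = [8, 14]
r8 m[φ2→sprk] = [0, 0]
r8 m[φ2→sun] = [15, 19]
r8 m[φ3→ice] = [3, 3]
r8 m[φ3→fog] = [17, 15]
r8 m[φ4→sprk] = [2, 0]
r8 m[φ4→cld] = [21, 15]
r8 m[φ5→wet] = [23, 15]
r8 m[φ5→ice] = [1, 3]
r8 m[φ6→slip] = [15, 16]
r8 m[φ6→snow] = [5, 3]
r8 m[φ7→ice] = [3, 4]
r8 m[φ7→wind] = [15, 15]
r8 m[sprk→φ0] = [18, 10]
r8 m[sprk→φ1] = [12, 5]
r8 m[sprk→φ2] = [28, 15]
r8 m[sprk→φ4] = [26, 15]
r8 m[wet→φ5] = [0, 0]
r8 m[ice→φ1] = [7, 10]
r8 m[ice→φ3] = [12, 21]
r8 m[ice→φ5] = [14, 21]
r8 m[ice→φ7] = [12, 20]
r8 m[slip→φ6] = [0, 0]
r8 m[fog→φ3] = [0, 0]
r8 m[wind→φ7] = [0, 0]
r8 m[cld→φ4] = [0, 0]
r8 m[snow→φ0] = [5, 3]
r8 m[snow→φ6] = [10, 19]
r8 m[sun→φ2] = [0, 0]
fixed point reached at round 8
b[sun] = ⊗ incoming = [15, 19]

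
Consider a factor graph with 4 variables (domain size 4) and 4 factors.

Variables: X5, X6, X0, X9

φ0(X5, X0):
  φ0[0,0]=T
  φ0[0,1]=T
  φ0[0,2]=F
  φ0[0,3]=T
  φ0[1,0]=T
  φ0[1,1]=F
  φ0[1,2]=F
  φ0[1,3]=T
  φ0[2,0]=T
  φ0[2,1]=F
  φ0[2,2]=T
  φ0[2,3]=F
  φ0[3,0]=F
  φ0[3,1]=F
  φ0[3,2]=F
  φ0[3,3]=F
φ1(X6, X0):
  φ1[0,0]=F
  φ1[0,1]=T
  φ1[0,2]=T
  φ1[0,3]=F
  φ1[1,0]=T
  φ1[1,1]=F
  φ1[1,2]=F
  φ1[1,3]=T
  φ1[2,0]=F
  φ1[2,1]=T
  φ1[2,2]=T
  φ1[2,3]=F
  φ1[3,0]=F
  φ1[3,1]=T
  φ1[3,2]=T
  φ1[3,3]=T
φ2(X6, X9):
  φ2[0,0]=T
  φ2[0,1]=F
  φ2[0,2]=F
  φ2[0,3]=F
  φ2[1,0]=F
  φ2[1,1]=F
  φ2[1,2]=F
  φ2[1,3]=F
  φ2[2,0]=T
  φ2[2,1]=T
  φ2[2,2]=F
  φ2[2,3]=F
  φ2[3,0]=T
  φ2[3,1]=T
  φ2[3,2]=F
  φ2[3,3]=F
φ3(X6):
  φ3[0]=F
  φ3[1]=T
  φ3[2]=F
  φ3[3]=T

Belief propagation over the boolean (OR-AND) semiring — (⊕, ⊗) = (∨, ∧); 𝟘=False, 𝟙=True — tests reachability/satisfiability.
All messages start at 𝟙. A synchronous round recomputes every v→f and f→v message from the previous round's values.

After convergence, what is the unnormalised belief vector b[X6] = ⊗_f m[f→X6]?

b[X6] = [F, F, F, T]

init: all messages = 𝟙 over 4 values
r1 m[φ0→X5] = [T, T, T, F]
r1 m[φ0→X0] = [T, T, T, T]
r1 m[φ1→X6] = [T, T, T, T]
r1 m[φ1→X0] = [T, T, T, T]
r1 m[φ2→X6] = [T, F, T, T]
r1 m[φ2→X9] = [T, T, F, F]
r1 m[φ3→X6] = [F, T, F, T]
r1 m[X5→φ0] = [T, T, T, T]
r1 m[X6→φ1] = [T, T, T, T]
r1 m[X6→φ2] = [T, T, T, T]
r1 m[X6→φ3] = [T, T, T, T]
r1 m[X0→φ0] = [T, T, T, T]
r1 m[X0→φ1] = [T, T, T, T]
r1 m[X9→φ2] = [T, T, T, T]
r2 m[φ0→X5] = [T, T, T, F]
r2 m[φ0→X0] = [T, T, T, T]
r2 m[φ1→X6] = [T, T, T, T]
r2 m[φ1→X0] = [T, T, T, T]
r2 m[φ2→X6] = [T, F, T, T]
r2 m[φ2→X9] = [T, T, F, F]
r2 m[φ3→X6] = [F, T, F, T]
r2 m[X5→φ0] = [T, T, T, T]
r2 m[X6→φ1] = [F, F, F, T]
r2 m[X6→φ2] = [F, T, F, T]
r2 m[X6→φ3] = [T, F, T, T]
r2 m[X0→φ0] = [T, T, T, T]
r2 m[X0→φ1] = [T, T, T, T]
r2 m[X9→φ2] = [T, T, T, T]
r3 m[φ0→X5] = [T, T, T, F]
r3 m[φ0→X0] = [T, T, T, T]
r3 m[φ1→X6] = [T, T, T, T]
r3 m[φ1→X0] = [F, T, T, T]
r3 m[φ2→X6] = [T, F, T, T]
r3 m[φ2→X9] = [T, T, F, F]
r3 m[φ3→X6] = [F, T, F, T]
r3 m[X5→φ0] = [T, T, T, T]
r3 m[X6→φ1] = [F, F, F, T]
r3 m[X6→φ2] = [F, T, F, T]
r3 m[X6→φ3] = [T, F, T, T]
r3 m[X0→φ0] = [T, T, T, T]
r3 m[X0→φ1] = [T, T, T, T]
r3 m[X9→φ2] = [T, T, T, T]
r4 m[φ0→X5] = [T, T, T, F]
r4 m[φ0→X0] = [T, T, T, T]
r4 m[φ1→X6] = [T, T, T, T]
r4 m[φ1→X0] = [F, T, T, T]
r4 m[φ2→X6] = [T, F, T, T]
r4 m[φ2→X9] = [T, T, F, F]
r4 m[φ3→X6] = [F, T, F, T]
r4 m[X5→φ0] = [T, T, T, T]
r4 m[X6→φ1] = [F, F, F, T]
r4 m[X6→φ2] = [F, T, F, T]
r4 m[X6→φ3] = [T, F, T, T]
r4 m[X0→φ0] = [F, T, T, T]
r4 m[X0→φ1] = [T, T, T, T]
r4 m[X9→φ2] = [T, T, T, T]
r5 m[φ0→X5] = [T, T, T, F]
r5 m[φ0→X0] = [T, T, T, T]
r5 m[φ1→X6] = [T, T, T, T]
r5 m[φ1→X0] = [F, T, T, T]
r5 m[φ2→X6] = [T, F, T, T]
r5 m[φ2→X9] = [T, T, F, F]
r5 m[φ3→X6] = [F, T, F, T]
r5 m[X5→φ0] = [T, T, T, T]
r5 m[X6→φ1] = [F, F, F, T]
r5 m[X6→φ2] = [F, T, F, T]
r5 m[X6→φ3] = [T, F, T, T]
r5 m[X0→φ0] = [F, T, T, T]
r5 m[X0→φ1] = [T, T, T, T]
r5 m[X9→φ2] = [T, T, T, T]
fixed point reached at round 5
b[X6] = ⊗ incoming = [F, F, F, T]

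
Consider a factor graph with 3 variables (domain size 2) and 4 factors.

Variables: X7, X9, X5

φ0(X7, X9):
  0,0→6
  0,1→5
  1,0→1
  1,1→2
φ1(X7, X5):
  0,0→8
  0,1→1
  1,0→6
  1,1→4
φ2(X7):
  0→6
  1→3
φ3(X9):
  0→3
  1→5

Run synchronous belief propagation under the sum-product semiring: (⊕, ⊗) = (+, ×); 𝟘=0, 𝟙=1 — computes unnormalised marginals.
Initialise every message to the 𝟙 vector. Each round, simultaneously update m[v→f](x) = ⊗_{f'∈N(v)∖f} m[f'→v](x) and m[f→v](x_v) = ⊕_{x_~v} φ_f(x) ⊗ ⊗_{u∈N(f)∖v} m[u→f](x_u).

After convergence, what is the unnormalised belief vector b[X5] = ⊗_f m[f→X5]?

init: all messages = 𝟙 over 2 values
r1 m[φ0→X7] = [11, 3]
r1 m[φ0→X9] = [7, 7]
r1 m[φ1→X7] = [9, 10]
r1 m[φ1→X5] = [14, 5]
r1 m[φ2→X7] = [6, 3]
r1 m[φ3→X9] = [3, 5]
r1 m[X7→φ0] = [1, 1]
r1 m[X7→φ1] = [1, 1]
r1 m[X7→φ2] = [1, 1]
r1 m[X9→φ0] = [1, 1]
r1 m[X9→φ3] = [1, 1]
r1 m[X5→φ1] = [1, 1]
r2 m[φ0→X7] = [11, 3]
r2 m[φ0→X9] = [7, 7]
r2 m[φ1→X7] = [9, 10]
r2 m[φ1→X5] = [14, 5]
r2 m[φ2→X7] = [6, 3]
r2 m[φ3→X9] = [3, 5]
r2 m[X7→φ0] = [54, 30]
r2 m[X7→φ1] = [66, 9]
r2 m[X7→φ2] = [99, 30]
r2 m[X9→φ0] = [3, 5]
r2 m[X9→φ3] = [7, 7]
r2 m[X5→φ1] = [1, 1]
r3 m[φ0→X7] = [43, 13]
r3 m[φ0→X9] = [354, 330]
r3 m[φ1→X7] = [9, 10]
r3 m[φ1→X5] = [582, 102]
r3 m[φ2→X7] = [6, 3]
r3 m[φ3→X9] = [3, 5]
r3 m[X7→φ0] = [54, 30]
r3 m[X7→φ1] = [66, 9]
r3 m[X7→φ2] = [99, 30]
r3 m[X9→φ0] = [3, 5]
r3 m[X9→φ3] = [7, 7]
r3 m[X5→φ1] = [1, 1]
r4 m[φ0→X7] = [43, 13]
r4 m[φ0→X9] = [354, 330]
r4 m[φ1→X7] = [9, 10]
r4 m[φ1→X5] = [582, 102]
r4 m[φ2→X7] = [6, 3]
r4 m[φ3→X9] = [3, 5]
r4 m[X7→φ0] = [54, 30]
r4 m[X7→φ1] = [258, 39]
r4 m[X7→φ2] = [387, 130]
r4 m[X9→φ0] = [3, 5]
r4 m[X9→φ3] = [354, 330]
r4 m[X5→φ1] = [1, 1]
r5 m[φ0→X7] = [43, 13]
r5 m[φ0→X9] = [354, 330]
r5 m[φ1→X7] = [9, 10]
r5 m[φ1→X5] = [2298, 414]
r5 m[φ2→X7] = [6, 3]
r5 m[φ3→X9] = [3, 5]
r5 m[X7→φ0] = [54, 30]
r5 m[X7→φ1] = [258, 39]
r5 m[X7→φ2] = [387, 130]
r5 m[X9→φ0] = [3, 5]
r5 m[X9→φ3] = [354, 330]
r5 m[X5→φ1] = [1, 1]
r6 m[φ0→X7] = [43, 13]
r6 m[φ0→X9] = [354, 330]
r6 m[φ1→X7] = [9, 10]
r6 m[φ1→X5] = [2298, 414]
r6 m[φ2→X7] = [6, 3]
r6 m[φ3→X9] = [3, 5]
r6 m[X7→φ0] = [54, 30]
r6 m[X7→φ1] = [258, 39]
r6 m[X7→φ2] = [387, 130]
r6 m[X9→φ0] = [3, 5]
r6 m[X9→φ3] = [354, 330]
r6 m[X5→φ1] = [1, 1]
fixed point reached at round 6
b[X5] = ⊗ incoming = [2298, 414]

b[X5] = [2298, 414]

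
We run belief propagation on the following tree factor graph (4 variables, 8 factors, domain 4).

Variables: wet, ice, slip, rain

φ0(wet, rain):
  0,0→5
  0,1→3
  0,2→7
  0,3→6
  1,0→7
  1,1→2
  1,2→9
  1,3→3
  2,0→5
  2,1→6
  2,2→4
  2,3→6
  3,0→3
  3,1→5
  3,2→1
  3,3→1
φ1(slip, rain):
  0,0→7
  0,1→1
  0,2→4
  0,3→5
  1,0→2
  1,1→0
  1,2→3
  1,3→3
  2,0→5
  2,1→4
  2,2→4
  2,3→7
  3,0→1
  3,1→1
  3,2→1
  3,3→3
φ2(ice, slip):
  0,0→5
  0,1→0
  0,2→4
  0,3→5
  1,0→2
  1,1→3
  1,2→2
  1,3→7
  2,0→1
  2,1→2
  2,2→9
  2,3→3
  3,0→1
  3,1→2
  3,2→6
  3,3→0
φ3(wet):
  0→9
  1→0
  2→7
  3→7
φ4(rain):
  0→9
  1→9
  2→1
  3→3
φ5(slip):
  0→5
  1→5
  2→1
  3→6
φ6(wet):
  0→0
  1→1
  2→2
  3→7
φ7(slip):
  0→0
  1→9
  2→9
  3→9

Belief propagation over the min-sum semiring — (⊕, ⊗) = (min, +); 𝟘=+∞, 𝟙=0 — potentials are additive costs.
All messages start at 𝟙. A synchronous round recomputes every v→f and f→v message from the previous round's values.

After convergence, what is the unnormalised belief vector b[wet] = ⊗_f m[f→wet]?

init: all messages = 𝟙 over 4 values
r1 m[φ0→wet] = [3, 2, 4, 1]
r1 m[φ0→rain] = [3, 2, 1, 1]
r1 m[φ1→slip] = [1, 0, 4, 1]
r1 m[φ1→rain] = [1, 0, 1, 3]
r1 m[φ2→ice] = [0, 2, 1, 0]
r1 m[φ2→slip] = [1, 0, 2, 0]
r1 m[φ3→wet] = [9, 0, 7, 7]
r1 m[φ4→rain] = [9, 9, 1, 3]
r1 m[φ5→slip] = [5, 5, 1, 6]
r1 m[φ6→wet] = [0, 1, 2, 7]
r1 m[φ7→slip] = [0, 9, 9, 9]
r1 m[wet→φ0] = [0, 0, 0, 0]
r1 m[wet→φ3] = [0, 0, 0, 0]
r1 m[wet→φ6] = [0, 0, 0, 0]
r1 m[ice→φ2] = [0, 0, 0, 0]
r1 m[slip→φ1] = [0, 0, 0, 0]
r1 m[slip→φ2] = [0, 0, 0, 0]
r1 m[slip→φ5] = [0, 0, 0, 0]
r1 m[slip→φ7] = [0, 0, 0, 0]
r1 m[rain→φ0] = [0, 0, 0, 0]
r1 m[rain→φ1] = [0, 0, 0, 0]
r1 m[rain→φ4] = [0, 0, 0, 0]
r2 m[φ0→wet] = [3, 2, 4, 1]
r2 m[φ0→rain] = [3, 2, 1, 1]
r2 m[φ1→slip] = [1, 0, 4, 1]
r2 m[φ1→rain] = [1, 0, 1, 3]
r2 m[φ2→ice] = [0, 2, 1, 0]
r2 m[φ2→slip] = [1, 0, 2, 0]
r2 m[φ3→wet] = [9, 0, 7, 7]
r2 m[φ4→rain] = [9, 9, 1, 3]
r2 m[φ5→slip] = [5, 5, 1, 6]
r2 m[φ6→wet] = [0, 1, 2, 7]
r2 m[φ7→slip] = [0, 9, 9, 9]
r2 m[wet→φ0] = [9, 1, 9, 14]
r2 m[wet→φ3] = [3, 3, 6, 8]
r2 m[wet→φ6] = [12, 2, 11, 8]
r2 m[ice→φ2] = [0, 0, 0, 0]
r2 m[slip→φ1] = [6, 14, 12, 15]
r2 m[slip→φ2] = [6, 14, 14, 16]
r2 m[slip→φ5] = [2, 9, 15, 10]
r2 m[slip→φ7] = [7, 5, 7, 7]
r2 m[rain→φ0] = [10, 9, 2, 6]
r2 m[rain→φ1] = [12, 11, 2, 4]
r2 m[rain→φ4] = [4, 2, 2, 4]
r3 m[φ0→wet] = [9, 9, 6, 3]
r3 m[φ0→rain] = [8, 3, 10, 4]
r3 m[φ1→slip] = [6, 5, 6, 3]
r3 m[φ1→rain] = [13, 7, 10, 11]
r3 m[φ2→ice] = [11, 8, 7, 7]
r3 m[φ2→slip] = [1, 0, 2, 0]
r3 m[φ3→wet] = [9, 0, 7, 7]
r3 m[φ4→rain] = [9, 9, 1, 3]
r3 m[φ5→slip] = [5, 5, 1, 6]
r3 m[φ6→wet] = [0, 1, 2, 7]
r3 m[φ7→slip] = [0, 9, 9, 9]
r3 m[wet→φ0] = [9, 1, 9, 14]
r3 m[wet→φ3] = [3, 3, 6, 8]
r3 m[wet→φ6] = [12, 2, 11, 8]
r3 m[ice→φ2] = [0, 0, 0, 0]
r3 m[slip→φ1] = [6, 14, 12, 15]
r3 m[slip→φ2] = [6, 14, 14, 16]
r3 m[slip→φ5] = [2, 9, 15, 10]
r3 m[slip→φ7] = [7, 5, 7, 7]
r3 m[rain→φ0] = [10, 9, 2, 6]
r3 m[rain→φ1] = [12, 11, 2, 4]
r3 m[rain→φ4] = [4, 2, 2, 4]
r4 m[φ0→wet] = [9, 9, 6, 3]
r4 m[φ0→rain] = [8, 3, 10, 4]
r4 m[φ1→slip] = [6, 5, 6, 3]
r4 m[φ1→rain] = [13, 7, 10, 11]
r4 m[φ2→ice] = [11, 8, 7, 7]
r4 m[φ2→slip] = [1, 0, 2, 0]
r4 m[φ3→wet] = [9, 0, 7, 7]
r4 m[φ4→rain] = [9, 9, 1, 3]
r4 m[φ5→slip] = [5, 5, 1, 6]
r4 m[φ6→wet] = [0, 1, 2, 7]
r4 m[φ7→slip] = [0, 9, 9, 9]
r4 m[wet→φ0] = [9, 1, 9, 14]
r4 m[wet→φ3] = [9, 10, 8, 10]
r4 m[wet→φ6] = [18, 9, 13, 10]
r4 m[ice→φ2] = [0, 0, 0, 0]
r4 m[slip→φ1] = [6, 14, 12, 15]
r4 m[slip→φ2] = [11, 19, 16, 18]
r4 m[slip→φ5] = [7, 14, 17, 12]
r4 m[slip→φ7] = [12, 10, 9, 9]
r4 m[rain→φ0] = [22, 16, 11, 14]
r4 m[rain→φ1] = [17, 12, 11, 7]
r4 m[rain→φ4] = [21, 10, 20, 15]
r5 m[φ0→wet] = [18, 17, 15, 12]
r5 m[φ0→rain] = [8, 3, 10, 4]
r5 m[φ1→slip] = [12, 10, 14, 10]
r5 m[φ1→rain] = [13, 7, 10, 11]
r5 m[φ2→ice] = [16, 13, 12, 12]
r5 m[φ2→slip] = [1, 0, 2, 0]
r5 m[φ3→wet] = [9, 0, 7, 7]
r5 m[φ4→rain] = [9, 9, 1, 3]
r5 m[φ5→slip] = [5, 5, 1, 6]
r5 m[φ6→wet] = [0, 1, 2, 7]
r5 m[φ7→slip] = [0, 9, 9, 9]
r5 m[wet→φ0] = [9, 1, 9, 14]
r5 m[wet→φ3] = [9, 10, 8, 10]
r5 m[wet→φ6] = [18, 9, 13, 10]
r5 m[ice→φ2] = [0, 0, 0, 0]
r5 m[slip→φ1] = [6, 14, 12, 15]
r5 m[slip→φ2] = [11, 19, 16, 18]
r5 m[slip→φ5] = [7, 14, 17, 12]
r5 m[slip→φ7] = [12, 10, 9, 9]
r5 m[rain→φ0] = [22, 16, 11, 14]
r5 m[rain→φ1] = [17, 12, 11, 7]
r5 m[rain→φ4] = [21, 10, 20, 15]
r6 m[φ0→wet] = [18, 17, 15, 12]
r6 m[φ0→rain] = [8, 3, 10, 4]
r6 m[φ1→slip] = [12, 10, 14, 10]
r6 m[φ1→rain] = [13, 7, 10, 11]
r6 m[φ2→ice] = [16, 13, 12, 12]
r6 m[φ2→slip] = [1, 0, 2, 0]
r6 m[φ3→wet] = [9, 0, 7, 7]
r6 m[φ4→rain] = [9, 9, 1, 3]
r6 m[φ5→slip] = [5, 5, 1, 6]
r6 m[φ6→wet] = [0, 1, 2, 7]
r6 m[φ7→slip] = [0, 9, 9, 9]
r6 m[wet→φ0] = [9, 1, 9, 14]
r6 m[wet→φ3] = [18, 18, 17, 19]
r6 m[wet→φ6] = [27, 17, 22, 19]
r6 m[ice→φ2] = [0, 0, 0, 0]
r6 m[slip→φ1] = [6, 14, 12, 15]
r6 m[slip→φ2] = [17, 24, 24, 25]
r6 m[slip→φ5] = [13, 19, 25, 19]
r6 m[slip→φ7] = [18, 15, 17, 16]
r6 m[rain→φ0] = [22, 16, 11, 14]
r6 m[rain→φ1] = [17, 12, 11, 7]
r6 m[rain→φ4] = [21, 10, 20, 15]
r7 m[φ0→wet] = [18, 17, 15, 12]
r7 m[φ0→rain] = [8, 3, 10, 4]
r7 m[φ1→slip] = [12, 10, 14, 10]
r7 m[φ1→rain] = [13, 7, 10, 11]
r7 m[φ2→ice] = [22, 19, 18, 18]
r7 m[φ2→slip] = [1, 0, 2, 0]
r7 m[φ3→wet] = [9, 0, 7, 7]
r7 m[φ4→rain] = [9, 9, 1, 3]
r7 m[φ5→slip] = [5, 5, 1, 6]
r7 m[φ6→wet] = [0, 1, 2, 7]
r7 m[φ7→slip] = [0, 9, 9, 9]
r7 m[wet→φ0] = [9, 1, 9, 14]
r7 m[wet→φ3] = [18, 18, 17, 19]
r7 m[wet→φ6] = [27, 17, 22, 19]
r7 m[ice→φ2] = [0, 0, 0, 0]
r7 m[slip→φ1] = [6, 14, 12, 15]
r7 m[slip→φ2] = [17, 24, 24, 25]
r7 m[slip→φ5] = [13, 19, 25, 19]
r7 m[slip→φ7] = [18, 15, 17, 16]
r7 m[rain→φ0] = [22, 16, 11, 14]
r7 m[rain→φ1] = [17, 12, 11, 7]
r7 m[rain→φ4] = [21, 10, 20, 15]
r8 m[φ0→wet] = [18, 17, 15, 12]
r8 m[φ0→rain] = [8, 3, 10, 4]
r8 m[φ1→slip] = [12, 10, 14, 10]
r8 m[φ1→rain] = [13, 7, 10, 11]
r8 m[φ2→ice] = [22, 19, 18, 18]
r8 m[φ2→slip] = [1, 0, 2, 0]
r8 m[φ3→wet] = [9, 0, 7, 7]
r8 m[φ4→rain] = [9, 9, 1, 3]
r8 m[φ5→slip] = [5, 5, 1, 6]
r8 m[φ6→wet] = [0, 1, 2, 7]
r8 m[φ7→slip] = [0, 9, 9, 9]
r8 m[wet→φ0] = [9, 1, 9, 14]
r8 m[wet→φ3] = [18, 18, 17, 19]
r8 m[wet→φ6] = [27, 17, 22, 19]
r8 m[ice→φ2] = [0, 0, 0, 0]
r8 m[slip→φ1] = [6, 14, 12, 15]
r8 m[slip→φ2] = [17, 24, 24, 25]
r8 m[slip→φ5] = [13, 19, 25, 19]
r8 m[slip→φ7] = [18, 15, 17, 16]
r8 m[rain→φ0] = [22, 16, 11, 14]
r8 m[rain→φ1] = [17, 12, 11, 7]
r8 m[rain→φ4] = [21, 10, 20, 15]
fixed point reached at round 8
b[wet] = ⊗ incoming = [27, 18, 24, 26]

b[wet] = [27, 18, 24, 26]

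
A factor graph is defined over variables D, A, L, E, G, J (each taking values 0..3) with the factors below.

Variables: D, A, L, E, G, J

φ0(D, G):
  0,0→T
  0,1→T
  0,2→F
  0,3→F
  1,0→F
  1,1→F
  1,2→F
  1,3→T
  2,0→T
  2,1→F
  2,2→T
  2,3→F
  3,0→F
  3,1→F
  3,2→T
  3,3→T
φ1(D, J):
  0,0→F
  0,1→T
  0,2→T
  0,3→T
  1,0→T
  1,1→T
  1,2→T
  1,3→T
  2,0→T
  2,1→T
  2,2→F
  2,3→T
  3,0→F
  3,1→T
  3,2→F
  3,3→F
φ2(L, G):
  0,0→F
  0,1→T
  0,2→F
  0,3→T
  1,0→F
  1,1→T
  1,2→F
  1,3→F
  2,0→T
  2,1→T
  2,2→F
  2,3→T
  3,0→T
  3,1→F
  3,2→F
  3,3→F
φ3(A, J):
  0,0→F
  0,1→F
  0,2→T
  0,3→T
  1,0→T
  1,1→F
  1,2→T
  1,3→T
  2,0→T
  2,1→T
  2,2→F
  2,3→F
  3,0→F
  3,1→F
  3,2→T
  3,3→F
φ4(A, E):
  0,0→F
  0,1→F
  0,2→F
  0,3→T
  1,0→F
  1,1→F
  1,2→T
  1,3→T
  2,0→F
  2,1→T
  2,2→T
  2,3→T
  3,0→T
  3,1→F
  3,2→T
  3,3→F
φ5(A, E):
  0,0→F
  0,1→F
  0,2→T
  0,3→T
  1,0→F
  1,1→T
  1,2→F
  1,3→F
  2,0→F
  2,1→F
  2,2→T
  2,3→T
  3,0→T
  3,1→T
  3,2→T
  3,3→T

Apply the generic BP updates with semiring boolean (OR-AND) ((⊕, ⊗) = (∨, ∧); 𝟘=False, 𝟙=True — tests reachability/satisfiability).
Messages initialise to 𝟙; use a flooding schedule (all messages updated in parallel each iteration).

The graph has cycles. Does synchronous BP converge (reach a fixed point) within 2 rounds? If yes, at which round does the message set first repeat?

init: all messages = 𝟙 over 4 values
r1 m[φ0→D] = [T, T, T, T]
r1 m[φ0→G] = [T, T, T, T]
r1 m[φ1→D] = [T, T, T, T]
r1 m[φ1→J] = [T, T, T, T]
r1 m[φ2→L] = [T, T, T, T]
r1 m[φ2→G] = [T, T, F, T]
r1 m[φ3→A] = [T, T, T, T]
r1 m[φ3→J] = [T, T, T, T]
r1 m[φ4→A] = [T, T, T, T]
r1 m[φ4→E] = [T, T, T, T]
r1 m[φ5→A] = [T, T, T, T]
r1 m[φ5→E] = [T, T, T, T]
r1 m[D→φ0] = [T, T, T, T]
r1 m[D→φ1] = [T, T, T, T]
r1 m[A→φ3] = [T, T, T, T]
r1 m[A→φ4] = [T, T, T, T]
r1 m[A→φ5] = [T, T, T, T]
r1 m[L→φ2] = [T, T, T, T]
r1 m[E→φ4] = [T, T, T, T]
r1 m[E→φ5] = [T, T, T, T]
r1 m[G→φ0] = [T, T, T, T]
r1 m[G→φ2] = [T, T, T, T]
r1 m[J→φ1] = [T, T, T, T]
r1 m[J→φ3] = [T, T, T, T]
r2 m[φ0→D] = [T, T, T, T]
r2 m[φ0→G] = [T, T, T, T]
r2 m[φ1→D] = [T, T, T, T]
r2 m[φ1→J] = [T, T, T, T]
r2 m[φ2→L] = [T, T, T, T]
r2 m[φ2→G] = [T, T, F, T]
r2 m[φ3→A] = [T, T, T, T]
r2 m[φ3→J] = [T, T, T, T]
r2 m[φ4→A] = [T, T, T, T]
r2 m[φ4→E] = [T, T, T, T]
r2 m[φ5→A] = [T, T, T, T]
r2 m[φ5→E] = [T, T, T, T]
r2 m[D→φ0] = [T, T, T, T]
r2 m[D→φ1] = [T, T, T, T]
r2 m[A→φ3] = [T, T, T, T]
r2 m[A→φ4] = [T, T, T, T]
r2 m[A→φ5] = [T, T, T, T]
r2 m[L→φ2] = [T, T, T, T]
r2 m[E→φ4] = [T, T, T, T]
r2 m[E→φ5] = [T, T, T, T]
r2 m[G→φ0] = [T, T, F, T]
r2 m[G→φ2] = [T, T, T, T]
r2 m[J→φ1] = [T, T, T, T]
r2 m[J→φ3] = [T, T, T, T]
no fixed point within 2 rounds

NOT CONVERGED within 2 rounds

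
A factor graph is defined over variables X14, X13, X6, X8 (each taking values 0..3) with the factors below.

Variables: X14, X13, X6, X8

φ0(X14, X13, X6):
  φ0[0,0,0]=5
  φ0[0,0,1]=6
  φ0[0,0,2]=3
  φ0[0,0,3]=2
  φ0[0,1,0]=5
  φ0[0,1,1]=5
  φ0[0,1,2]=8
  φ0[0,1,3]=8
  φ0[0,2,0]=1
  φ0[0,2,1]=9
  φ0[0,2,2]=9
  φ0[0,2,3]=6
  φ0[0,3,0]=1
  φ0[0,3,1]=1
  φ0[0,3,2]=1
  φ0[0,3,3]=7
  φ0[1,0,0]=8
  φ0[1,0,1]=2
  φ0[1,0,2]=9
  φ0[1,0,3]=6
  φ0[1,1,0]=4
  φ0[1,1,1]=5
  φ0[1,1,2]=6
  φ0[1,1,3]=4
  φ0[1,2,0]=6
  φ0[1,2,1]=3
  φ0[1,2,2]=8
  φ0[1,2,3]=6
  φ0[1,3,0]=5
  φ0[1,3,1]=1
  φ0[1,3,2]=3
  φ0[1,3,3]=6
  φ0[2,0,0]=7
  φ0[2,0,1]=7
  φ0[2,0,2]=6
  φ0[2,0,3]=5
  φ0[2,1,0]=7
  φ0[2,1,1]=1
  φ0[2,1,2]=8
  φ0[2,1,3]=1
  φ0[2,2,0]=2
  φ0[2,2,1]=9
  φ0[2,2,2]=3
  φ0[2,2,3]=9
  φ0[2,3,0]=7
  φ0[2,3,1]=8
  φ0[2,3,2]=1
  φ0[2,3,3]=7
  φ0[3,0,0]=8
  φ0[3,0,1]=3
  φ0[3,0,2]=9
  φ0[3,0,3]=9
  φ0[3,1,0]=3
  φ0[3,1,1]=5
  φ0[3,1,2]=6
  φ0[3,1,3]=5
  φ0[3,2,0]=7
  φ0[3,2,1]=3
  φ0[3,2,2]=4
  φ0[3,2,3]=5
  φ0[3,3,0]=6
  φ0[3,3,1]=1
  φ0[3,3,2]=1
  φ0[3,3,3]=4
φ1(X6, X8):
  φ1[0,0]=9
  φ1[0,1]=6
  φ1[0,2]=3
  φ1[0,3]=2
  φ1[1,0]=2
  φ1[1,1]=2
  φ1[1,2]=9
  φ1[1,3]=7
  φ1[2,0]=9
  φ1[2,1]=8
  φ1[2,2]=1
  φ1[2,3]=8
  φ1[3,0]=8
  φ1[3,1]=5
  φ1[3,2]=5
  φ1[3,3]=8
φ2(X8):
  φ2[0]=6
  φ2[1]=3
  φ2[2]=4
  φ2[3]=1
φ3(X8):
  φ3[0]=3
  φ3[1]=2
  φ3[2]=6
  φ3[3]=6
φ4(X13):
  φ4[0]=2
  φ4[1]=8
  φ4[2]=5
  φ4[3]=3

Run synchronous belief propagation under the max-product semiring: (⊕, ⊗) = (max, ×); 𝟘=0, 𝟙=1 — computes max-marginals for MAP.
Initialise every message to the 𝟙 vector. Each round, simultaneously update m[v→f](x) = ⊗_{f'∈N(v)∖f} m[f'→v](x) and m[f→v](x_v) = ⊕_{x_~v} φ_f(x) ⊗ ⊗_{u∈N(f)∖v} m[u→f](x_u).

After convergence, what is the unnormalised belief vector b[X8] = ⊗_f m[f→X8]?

init: all messages = 𝟙 over 4 values
r1 m[φ0→X14] = [9, 9, 9, 9]
r1 m[φ0→X13] = [9, 8, 9, 8]
r1 m[φ0→X6] = [8, 9, 9, 9]
r1 m[φ1→X6] = [9, 9, 9, 8]
r1 m[φ1→X8] = [9, 8, 9, 8]
r1 m[φ2→X8] = [6, 3, 4, 1]
r1 m[φ3→X8] = [3, 2, 6, 6]
r1 m[φ4→X13] = [2, 8, 5, 3]
r1 m[X14→φ0] = [1, 1, 1, 1]
r1 m[X13→φ0] = [1, 1, 1, 1]
r1 m[X13→φ4] = [1, 1, 1, 1]
r1 m[X6→φ0] = [1, 1, 1, 1]
r1 m[X6→φ1] = [1, 1, 1, 1]
r1 m[X8→φ1] = [1, 1, 1, 1]
r1 m[X8→φ2] = [1, 1, 1, 1]
r1 m[X8→φ3] = [1, 1, 1, 1]
r2 m[φ0→X14] = [9, 9, 9, 9]
r2 m[φ0→X13] = [9, 8, 9, 8]
r2 m[φ0→X6] = [8, 9, 9, 9]
r2 m[φ1→X6] = [9, 9, 9, 8]
r2 m[φ1→X8] = [9, 8, 9, 8]
r2 m[φ2→X8] = [6, 3, 4, 1]
r2 m[φ3→X8] = [3, 2, 6, 6]
r2 m[φ4→X13] = [2, 8, 5, 3]
r2 m[X14→φ0] = [1, 1, 1, 1]
r2 m[X13→φ0] = [2, 8, 5, 3]
r2 m[X13→φ4] = [9, 8, 9, 8]
r2 m[X6→φ0] = [9, 9, 9, 8]
r2 m[X6→φ1] = [8, 9, 9, 9]
r2 m[X8→φ1] = [18, 6, 24, 6]
r2 m[X8→φ2] = [27, 16, 54, 48]
r2 m[X8→φ3] = [54, 24, 36, 8]
r3 m[φ0→X14] = [576, 432, 576, 432]
r3 m[φ0→X13] = [81, 72, 81, 72]
r3 m[φ0→X6] = [56, 45, 64, 64]
r3 m[φ1→X6] = [162, 216, 162, 144]
r3 m[φ1→X8] = [81, 72, 81, 72]
r3 m[φ2→X8] = [6, 3, 4, 1]
r3 m[φ3→X8] = [3, 2, 6, 6]
r3 m[φ4→X13] = [2, 8, 5, 3]
r3 m[X14→φ0] = [1, 1, 1, 1]
r3 m[X13→φ0] = [2, 8, 5, 3]
r3 m[X13→φ4] = [9, 8, 9, 8]
r3 m[X6→φ0] = [9, 9, 9, 8]
r3 m[X6→φ1] = [8, 9, 9, 9]
r3 m[X8→φ1] = [18, 6, 24, 6]
r3 m[X8→φ2] = [27, 16, 54, 48]
r3 m[X8→φ3] = [54, 24, 36, 8]
r4 m[φ0→X14] = [576, 432, 576, 432]
r4 m[φ0→X13] = [81, 72, 81, 72]
r4 m[φ0→X6] = [56, 45, 64, 64]
r4 m[φ1→X6] = [162, 216, 162, 144]
r4 m[φ1→X8] = [81, 72, 81, 72]
r4 m[φ2→X8] = [6, 3, 4, 1]
r4 m[φ3→X8] = [3, 2, 6, 6]
r4 m[φ4→X13] = [2, 8, 5, 3]
r4 m[X14→φ0] = [1, 1, 1, 1]
r4 m[X13→φ0] = [2, 8, 5, 3]
r4 m[X13→φ4] = [81, 72, 81, 72]
r4 m[X6→φ0] = [162, 216, 162, 144]
r4 m[X6→φ1] = [56, 45, 64, 64]
r4 m[X8→φ1] = [18, 6, 24, 6]
r4 m[X8→φ2] = [243, 144, 486, 432]
r4 m[X8→φ3] = [486, 216, 324, 72]
r5 m[φ0→X14] = [10368, 8640, 10368, 8640]
r5 m[φ0→X13] = [1512, 1296, 1944, 1728]
r5 m[φ0→X6] = [56, 45, 64, 64]
r5 m[φ1→X6] = [162, 216, 162, 144]
r5 m[φ1→X8] = [576, 512, 405, 512]
r5 m[φ2→X8] = [6, 3, 4, 1]
r5 m[φ3→X8] = [3, 2, 6, 6]
r5 m[φ4→X13] = [2, 8, 5, 3]
r5 m[X14→φ0] = [1, 1, 1, 1]
r5 m[X13→φ0] = [2, 8, 5, 3]
r5 m[X13→φ4] = [81, 72, 81, 72]
r5 m[X6→φ0] = [162, 216, 162, 144]
r5 m[X6→φ1] = [56, 45, 64, 64]
r5 m[X8→φ1] = [18, 6, 24, 6]
r5 m[X8→φ2] = [243, 144, 486, 432]
r5 m[X8→φ3] = [486, 216, 324, 72]
r6 m[φ0→X14] = [10368, 8640, 10368, 8640]
r6 m[φ0→X13] = [1512, 1296, 1944, 1728]
r6 m[φ0→X6] = [56, 45, 64, 64]
r6 m[φ1→X6] = [162, 216, 162, 144]
r6 m[φ1→X8] = [576, 512, 405, 512]
r6 m[φ2→X8] = [6, 3, 4, 1]
r6 m[φ3→X8] = [3, 2, 6, 6]
r6 m[φ4→X13] = [2, 8, 5, 3]
r6 m[X14→φ0] = [1, 1, 1, 1]
r6 m[X13→φ0] = [2, 8, 5, 3]
r6 m[X13→φ4] = [1512, 1296, 1944, 1728]
r6 m[X6→φ0] = [162, 216, 162, 144]
r6 m[X6→φ1] = [56, 45, 64, 64]
r6 m[X8→φ1] = [18, 6, 24, 6]
r6 m[X8→φ2] = [1728, 1024, 2430, 3072]
r6 m[X8→φ3] = [3456, 1536, 1620, 512]
r7 m[φ0→X14] = [10368, 8640, 10368, 8640]
r7 m[φ0→X13] = [1512, 1296, 1944, 1728]
r7 m[φ0→X6] = [56, 45, 64, 64]
r7 m[φ1→X6] = [162, 216, 162, 144]
r7 m[φ1→X8] = [576, 512, 405, 512]
r7 m[φ2→X8] = [6, 3, 4, 1]
r7 m[φ3→X8] = [3, 2, 6, 6]
r7 m[φ4→X13] = [2, 8, 5, 3]
r7 m[X14→φ0] = [1, 1, 1, 1]
r7 m[X13→φ0] = [2, 8, 5, 3]
r7 m[X13→φ4] = [1512, 1296, 1944, 1728]
r7 m[X6→φ0] = [162, 216, 162, 144]
r7 m[X6→φ1] = [56, 45, 64, 64]
r7 m[X8→φ1] = [18, 6, 24, 6]
r7 m[X8→φ2] = [1728, 1024, 2430, 3072]
r7 m[X8→φ3] = [3456, 1536, 1620, 512]
fixed point reached at round 7
b[X8] = ⊗ incoming = [10368, 3072, 9720, 3072]

b[X8] = [10368, 3072, 9720, 3072]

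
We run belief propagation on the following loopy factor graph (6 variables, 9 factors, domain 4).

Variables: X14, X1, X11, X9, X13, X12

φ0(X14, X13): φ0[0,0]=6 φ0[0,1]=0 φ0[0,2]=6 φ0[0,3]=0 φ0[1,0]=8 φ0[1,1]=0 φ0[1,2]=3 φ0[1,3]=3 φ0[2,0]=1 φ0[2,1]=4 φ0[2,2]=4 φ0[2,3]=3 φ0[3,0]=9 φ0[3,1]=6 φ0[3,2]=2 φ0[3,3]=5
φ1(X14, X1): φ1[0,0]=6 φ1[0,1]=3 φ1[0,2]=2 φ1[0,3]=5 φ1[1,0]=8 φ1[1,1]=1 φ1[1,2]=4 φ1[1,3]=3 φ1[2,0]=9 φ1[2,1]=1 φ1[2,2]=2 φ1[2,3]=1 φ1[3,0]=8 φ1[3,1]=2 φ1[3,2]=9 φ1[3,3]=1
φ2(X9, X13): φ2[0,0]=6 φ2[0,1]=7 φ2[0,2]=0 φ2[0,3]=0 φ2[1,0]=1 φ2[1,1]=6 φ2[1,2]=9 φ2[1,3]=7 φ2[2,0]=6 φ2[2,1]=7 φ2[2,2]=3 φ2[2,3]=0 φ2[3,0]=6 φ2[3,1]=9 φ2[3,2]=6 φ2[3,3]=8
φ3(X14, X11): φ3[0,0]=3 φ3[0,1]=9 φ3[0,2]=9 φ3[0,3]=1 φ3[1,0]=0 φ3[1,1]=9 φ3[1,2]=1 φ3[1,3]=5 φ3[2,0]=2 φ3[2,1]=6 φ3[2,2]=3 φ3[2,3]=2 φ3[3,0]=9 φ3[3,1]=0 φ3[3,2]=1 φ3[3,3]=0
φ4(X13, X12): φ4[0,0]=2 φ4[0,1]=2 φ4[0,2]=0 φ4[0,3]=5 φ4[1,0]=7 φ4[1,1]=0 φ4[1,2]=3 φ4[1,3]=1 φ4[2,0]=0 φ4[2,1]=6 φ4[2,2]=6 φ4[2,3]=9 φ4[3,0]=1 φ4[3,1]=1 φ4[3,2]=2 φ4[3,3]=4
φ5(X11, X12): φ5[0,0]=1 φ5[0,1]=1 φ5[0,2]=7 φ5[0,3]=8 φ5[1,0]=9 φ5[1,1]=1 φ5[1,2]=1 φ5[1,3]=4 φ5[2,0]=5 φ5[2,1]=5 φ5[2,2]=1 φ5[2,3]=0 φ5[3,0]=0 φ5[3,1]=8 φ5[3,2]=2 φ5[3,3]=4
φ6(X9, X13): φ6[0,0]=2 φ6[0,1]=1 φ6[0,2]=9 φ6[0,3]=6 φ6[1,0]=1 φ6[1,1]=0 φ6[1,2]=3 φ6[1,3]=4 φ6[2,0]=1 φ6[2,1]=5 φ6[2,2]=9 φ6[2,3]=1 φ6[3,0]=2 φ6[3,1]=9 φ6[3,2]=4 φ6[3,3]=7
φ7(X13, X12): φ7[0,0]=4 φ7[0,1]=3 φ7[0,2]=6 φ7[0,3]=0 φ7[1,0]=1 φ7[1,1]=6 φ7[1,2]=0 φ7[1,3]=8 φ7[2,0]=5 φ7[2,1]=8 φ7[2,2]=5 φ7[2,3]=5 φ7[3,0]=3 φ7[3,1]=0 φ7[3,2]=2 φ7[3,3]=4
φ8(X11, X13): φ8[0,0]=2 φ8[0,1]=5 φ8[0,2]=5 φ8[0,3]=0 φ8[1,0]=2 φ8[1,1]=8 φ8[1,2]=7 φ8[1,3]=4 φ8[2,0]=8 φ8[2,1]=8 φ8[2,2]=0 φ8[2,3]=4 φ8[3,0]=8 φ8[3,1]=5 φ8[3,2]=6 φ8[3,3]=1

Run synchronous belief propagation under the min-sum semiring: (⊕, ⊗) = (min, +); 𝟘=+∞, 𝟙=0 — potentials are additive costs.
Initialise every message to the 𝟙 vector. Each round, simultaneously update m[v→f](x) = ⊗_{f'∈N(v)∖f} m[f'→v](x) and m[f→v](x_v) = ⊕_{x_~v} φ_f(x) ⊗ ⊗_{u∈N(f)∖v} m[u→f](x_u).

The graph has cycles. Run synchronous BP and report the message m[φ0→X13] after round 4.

message @ round 4 = [4, 1, 3, 3]

init: all messages = 𝟙 over 4 values
r1 m[φ0→X14] = [0, 0, 1, 2]
r1 m[φ0→X13] = [1, 0, 2, 0]
r1 m[φ1→X14] = [2, 1, 1, 1]
r1 m[φ1→X1] = [6, 1, 2, 1]
r1 m[φ2→X9] = [0, 1, 0, 6]
r1 m[φ2→X13] = [1, 6, 0, 0]
r1 m[φ3→X14] = [1, 0, 2, 0]
r1 m[φ3→X11] = [0, 0, 1, 0]
r1 m[φ4→X13] = [0, 0, 0, 1]
r1 m[φ4→X12] = [0, 0, 0, 1]
r1 m[φ5→X11] = [1, 1, 0, 0]
r1 m[φ5→X12] = [0, 1, 1, 0]
r1 m[φ6→X9] = [1, 0, 1, 2]
r1 m[φ6→X13] = [1, 0, 3, 1]
r1 m[φ7→X13] = [0, 0, 5, 0]
r1 m[φ7→X12] = [1, 0, 0, 0]
r1 m[φ8→X11] = [0, 2, 0, 1]
r1 m[φ8→X13] = [2, 5, 0, 0]
r1 m[X14→φ0] = [0, 0, 0, 0]
r1 m[X14→φ1] = [0, 0, 0, 0]
r1 m[X14→φ3] = [0, 0, 0, 0]
r1 m[X1→φ1] = [0, 0, 0, 0]
r1 m[X11→φ3] = [0, 0, 0, 0]
r1 m[X11→φ5] = [0, 0, 0, 0]
r1 m[X11→φ8] = [0, 0, 0, 0]
r1 m[X9→φ2] = [0, 0, 0, 0]
r1 m[X9→φ6] = [0, 0, 0, 0]
r1 m[X13→φ0] = [0, 0, 0, 0]
r1 m[X13→φ2] = [0, 0, 0, 0]
r1 m[X13→φ4] = [0, 0, 0, 0]
r1 m[X13→φ6] = [0, 0, 0, 0]
r1 m[X13→φ7] = [0, 0, 0, 0]
r1 m[X13→φ8] = [0, 0, 0, 0]
r1 m[X12→φ4] = [0, 0, 0, 0]
r1 m[X12→φ5] = [0, 0, 0, 0]
r1 m[X12→φ7] = [0, 0, 0, 0]
r2 m[φ0→X14] = [0, 0, 1, 2]
r2 m[φ0→X13] = [1, 0, 2, 0]
r2 m[φ1→X14] = [2, 1, 1, 1]
r2 m[φ1→X1] = [6, 1, 2, 1]
r2 m[φ2→X9] = [0, 1, 0, 6]
r2 m[φ2→X13] = [1, 6, 0, 0]
r2 m[φ3→X14] = [1, 0, 2, 0]
r2 m[φ3→X11] = [0, 0, 1, 0]
r2 m[φ4→X13] = [0, 0, 0, 1]
r2 m[φ4→X12] = [0, 0, 0, 1]
r2 m[φ5→X11] = [1, 1, 0, 0]
r2 m[φ5→X12] = [0, 1, 1, 0]
r2 m[φ6→X9] = [1, 0, 1, 2]
r2 m[φ6→X13] = [1, 0, 3, 1]
r2 m[φ7→X13] = [0, 0, 5, 0]
r2 m[φ7→X12] = [1, 0, 0, 0]
r2 m[φ8→X11] = [0, 2, 0, 1]
r2 m[φ8→X13] = [2, 5, 0, 0]
r2 m[X14→φ0] = [3, 1, 3, 1]
r2 m[X14→φ1] = [1, 0, 3, 2]
r2 m[X14→φ3] = [2, 1, 2, 3]
r2 m[X1→φ1] = [0, 0, 0, 0]
r2 m[X11→φ3] = [1, 3, 0, 1]
r2 m[X11→φ5] = [0, 2, 1, 1]
r2 m[X11→φ8] = [1, 1, 1, 0]
r2 m[X9→φ2] = [1, 0, 1, 2]
r2 m[X9→φ6] = [0, 1, 0, 6]
r2 m[X13→φ0] = [4, 11, 8, 2]
r2 m[X13→φ2] = [4, 5, 10, 2]
r2 m[X13→φ4] = [5, 11, 10, 1]
r2 m[X13→φ6] = [4, 11, 7, 1]
r2 m[X13→φ7] = [5, 11, 5, 2]
r2 m[X13→φ8] = [3, 6, 10, 2]
r2 m[X12→φ4] = [1, 1, 1, 0]
r2 m[X12→φ5] = [1, 0, 0, 1]
r2 m[X12→φ7] = [0, 1, 1, 1]
r3 m[φ0→X14] = [2, 5, 5, 7]
r3 m[φ0→X13] = [4, 1, 3, 3]
r3 m[φ1→X14] = [2, 1, 1, 1]
r3 m[φ1→X1] = [7, 1, 3, 3]
r3 m[φ2→X9] = [2, 5, 2, 10]
r3 m[φ2→X13] = [1, 6, 1, 1]
r3 m[φ3→X14] = [2, 1, 3, 1]
r3 m[φ3→X11] = [1, 3, 2, 3]
r3 m[φ4→X13] = [1, 1, 1, 2]
r3 m[φ4→X12] = [2, 2, 3, 5]
r3 m[φ5→X11] = [1, 1, 1, 1]
r3 m[φ5→X12] = [1, 1, 2, 1]
r3 m[φ6→X9] = [6, 5, 2, 6]
r3 m[φ6→X13] = [1, 1, 4, 1]
r3 m[φ7→X13] = [1, 1, 5, 1]
r3 m[φ7→X12] = [5, 2, 4, 5]
r3 m[φ8→X11] = [2, 5, 6, 3]
r3 m[φ8→X13] = [3, 5, 1, 1]
r3 m[X14→φ0] = [3, 1, 3, 1]
r3 m[X14→φ1] = [1, 0, 3, 2]
r3 m[X14→φ3] = [2, 1, 2, 3]
r3 m[X1→φ1] = [0, 0, 0, 0]
r3 m[X11→φ3] = [1, 3, 0, 1]
r3 m[X11→φ5] = [0, 2, 1, 1]
r3 m[X11→φ8] = [1, 1, 1, 0]
r3 m[X9→φ2] = [1, 0, 1, 2]
r3 m[X9→φ6] = [0, 1, 0, 6]
r3 m[X13→φ0] = [4, 11, 8, 2]
r3 m[X13→φ2] = [4, 5, 10, 2]
r3 m[X13→φ4] = [5, 11, 10, 1]
r3 m[X13→φ6] = [4, 11, 7, 1]
r3 m[X13→φ7] = [5, 11, 5, 2]
r3 m[X13→φ8] = [3, 6, 10, 2]
r3 m[X12→φ4] = [1, 1, 1, 0]
r3 m[X12→φ5] = [1, 0, 0, 1]
r3 m[X12→φ7] = [0, 1, 1, 1]
r4 m[φ0→X14] = [2, 5, 5, 7]
r4 m[φ0→X13] = [4, 1, 3, 3]
r4 m[φ1→X14] = [2, 1, 1, 1]
r4 m[φ1→X1] = [7, 1, 3, 3]
r4 m[φ2→X9] = [2, 5, 2, 10]
r4 m[φ2→X13] = [1, 6, 1, 1]
r4 m[φ3→X14] = [2, 1, 3, 1]
r4 m[φ3→X11] = [1, 3, 2, 3]
r4 m[φ4→X13] = [1, 1, 1, 2]
r4 m[φ4→X12] = [2, 2, 3, 5]
r4 m[φ5→X11] = [1, 1, 1, 1]
r4 m[φ5→X12] = [1, 1, 2, 1]
r4 m[φ6→X9] = [6, 5, 2, 6]
r4 m[φ6→X13] = [1, 1, 4, 1]
r4 m[φ7→X13] = [1, 1, 5, 1]
r4 m[φ7→X12] = [5, 2, 4, 5]
r4 m[φ8→X11] = [2, 5, 6, 3]
r4 m[φ8→X13] = [3, 5, 1, 1]
r4 m[X14→φ0] = [4, 2, 4, 2]
r4 m[X14→φ1] = [4, 6, 8, 8]
r4 m[X14→φ3] = [4, 6, 6, 8]
r4 m[X1→φ1] = [0, 0, 0, 0]
r4 m[X11→φ3] = [3, 6, 7, 4]
r4 m[X11→φ5] = [3, 8, 8, 6]
r4 m[X11→φ8] = [2, 4, 3, 4]
r4 m[X9→φ2] = [6, 5, 2, 6]
r4 m[X9→φ6] = [2, 5, 2, 10]
r4 m[X13→φ0] = [7, 14, 12, 6]
r4 m[X13→φ2] = [10, 9, 14, 8]
r4 m[X13→φ4] = [10, 14, 14, 7]
r4 m[X13→φ6] = [10, 14, 11, 8]
r4 m[X13→φ7] = [10, 14, 10, 8]
r4 m[X13→φ8] = [8, 10, 14, 8]
r4 m[X12→φ4] = [6, 3, 6, 6]
r4 m[X12→φ5] = [7, 4, 7, 10]
r4 m[X12→φ7] = [3, 3, 5, 6]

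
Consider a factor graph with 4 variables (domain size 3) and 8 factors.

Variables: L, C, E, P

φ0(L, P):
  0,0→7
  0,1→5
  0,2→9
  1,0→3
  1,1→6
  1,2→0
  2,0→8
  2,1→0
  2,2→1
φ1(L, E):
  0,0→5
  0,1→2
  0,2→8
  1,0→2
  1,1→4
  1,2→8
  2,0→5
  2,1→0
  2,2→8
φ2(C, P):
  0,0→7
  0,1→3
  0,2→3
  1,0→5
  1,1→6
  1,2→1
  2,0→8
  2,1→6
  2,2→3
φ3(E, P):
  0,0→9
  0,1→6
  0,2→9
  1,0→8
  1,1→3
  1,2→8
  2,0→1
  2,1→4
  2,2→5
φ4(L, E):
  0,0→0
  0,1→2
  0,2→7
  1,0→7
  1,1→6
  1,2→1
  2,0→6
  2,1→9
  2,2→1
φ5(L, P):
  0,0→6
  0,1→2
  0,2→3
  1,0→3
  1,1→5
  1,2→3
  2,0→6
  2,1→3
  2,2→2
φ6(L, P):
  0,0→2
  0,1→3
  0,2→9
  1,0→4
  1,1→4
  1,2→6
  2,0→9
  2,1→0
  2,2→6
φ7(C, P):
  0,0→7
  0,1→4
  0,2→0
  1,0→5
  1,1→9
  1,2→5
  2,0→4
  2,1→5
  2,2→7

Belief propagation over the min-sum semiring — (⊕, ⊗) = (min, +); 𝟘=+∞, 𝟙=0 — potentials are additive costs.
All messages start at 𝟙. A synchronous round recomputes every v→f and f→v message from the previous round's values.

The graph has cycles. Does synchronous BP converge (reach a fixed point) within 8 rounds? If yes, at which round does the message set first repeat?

init: all messages = 𝟙 over 3 values
r1 m[φ0→L] = [5, 0, 0]
r1 m[φ0→P] = [3, 0, 0]
r1 m[φ1→L] = [2, 2, 0]
r1 m[φ1→E] = [2, 0, 8]
r1 m[φ2→C] = [3, 1, 3]
r1 m[φ2→P] = [5, 3, 1]
r1 m[φ3→E] = [6, 3, 1]
r1 m[φ3→P] = [1, 3, 5]
r1 m[φ4→L] = [0, 1, 1]
r1 m[φ4→E] = [0, 2, 1]
r1 m[φ5→L] = [2, 3, 2]
r1 m[φ5→P] = [3, 2, 2]
r1 m[φ6→L] = [2, 4, 0]
r1 m[φ6→P] = [2, 0, 6]
r1 m[φ7→C] = [0, 5, 4]
r1 m[φ7→P] = [4, 4, 0]
r1 m[L→φ0] = [0, 0, 0]
r1 m[L→φ1] = [0, 0, 0]
r1 m[L→φ4] = [0, 0, 0]
r1 m[L→φ5] = [0, 0, 0]
r1 m[L→φ6] = [0, 0, 0]
r1 m[C→φ2] = [0, 0, 0]
r1 m[C→φ7] = [0, 0, 0]
r1 m[E→φ1] = [0, 0, 0]
r1 m[E→φ3] = [0, 0, 0]
r1 m[E→φ4] = [0, 0, 0]
r1 m[P→φ0] = [0, 0, 0]
r1 m[P→φ2] = [0, 0, 0]
r1 m[P→φ3] = [0, 0, 0]
r1 m[P→φ5] = [0, 0, 0]
r1 m[P→φ6] = [0, 0, 0]
r1 m[P→φ7] = [0, 0, 0]
r2 m[φ0→L] = [5, 0, 0]
r2 m[φ0→P] = [3, 0, 0]
r2 m[φ1→L] = [2, 2, 0]
r2 m[φ1→E] = [2, 0, 8]
r2 m[φ2→C] = [3, 1, 3]
r2 m[φ2→P] = [5, 3, 1]
r2 m[φ3→E] = [6, 3, 1]
r2 m[φ3→P] = [1, 3, 5]
r2 m[φ4→L] = [0, 1, 1]
r2 m[φ4→E] = [0, 2, 1]
r2 m[φ5→L] = [2, 3, 2]
r2 m[φ5→P] = [3, 2, 2]
r2 m[φ6→L] = [2, 4, 0]
r2 m[φ6→P] = [2, 0, 6]
r2 m[φ7→C] = [0, 5, 4]
r2 m[φ7→P] = [4, 4, 0]
r2 m[L→φ0] = [6, 10, 3]
r2 m[L→φ1] = [9, 8, 3]
r2 m[L→φ4] = [11, 9, 2]
r2 m[L→φ5] = [9, 7, 1]
r2 m[L→φ6] = [9, 6, 3]
r2 m[C→φ2] = [0, 5, 4]
r2 m[C→φ7] = [3, 1, 3]
r2 m[E→φ1] = [6, 5, 2]
r2 m[E→φ3] = [2, 2, 9]
r2 m[E→φ4] = [8, 3, 9]
r2 m[P→φ0] = [15, 12, 14]
r2 m[P→φ2] = [13, 9, 13]
r2 m[P→φ3] = [17, 9, 9]
r2 m[P→φ5] = [15, 10, 12]
r2 m[P→φ6] = [16, 12, 8]
r2 m[P→φ7] = [14, 8, 14]
r3 m[φ0→L] = [17, 14, 12]
r3 m[φ0→P] = [11, 3, 4]
r3 m[φ1→L] = [7, 8, 5]
r3 m[φ1→E] = [8, 3, 11]
r3 m[φ2→C] = [12, 14, 15]
r3 m[φ2→P] = [7, 3, 3]
r3 m[φ3→E] = [15, 12, 13]
r3 m[φ3→P] = [10, 5, 10]
r3 m[φ4→L] = [5, 9, 10]
r3 m[φ4→E] = [8, 11, 3]
r3 m[φ5→L] = [12, 15, 13]
r3 m[φ5→P] = [7, 4, 3]
r3 m[φ6→L] = [15, 14, 12]
r3 m[φ6→P] = [10, 3, 9]
r3 m[φ7→C] = [12, 17, 13]
r3 m[φ7→P] = [6, 7, 3]
r3 m[L→φ0] = [6, 10, 3]
r3 m[L→φ1] = [9, 8, 3]
r3 m[L→φ4] = [11, 9, 2]
r3 m[L→φ5] = [9, 7, 1]
r3 m[L→φ6] = [9, 6, 3]
r3 m[C→φ2] = [0, 5, 4]
r3 m[C→φ7] = [3, 1, 3]
r3 m[E→φ1] = [6, 5, 2]
r3 m[E→φ3] = [2, 2, 9]
r3 m[E→φ4] = [8, 3, 9]
r3 m[P→φ0] = [15, 12, 14]
r3 m[P→φ2] = [13, 9, 13]
r3 m[P→φ3] = [17, 9, 9]
r3 m[P→φ5] = [15, 10, 12]
r3 m[P→φ6] = [16, 12, 8]
r3 m[P→φ7] = [14, 8, 14]
r4 m[φ0→L] = [17, 14, 12]
r4 m[φ0→P] = [11, 3, 4]
r4 m[φ1→L] = [7, 8, 5]
r4 m[φ1→E] = [8, 3, 11]
r4 m[φ2→C] = [12, 14, 15]
r4 m[φ2→P] = [7, 3, 3]
r4 m[φ3→E] = [15, 12, 13]
r4 m[φ3→P] = [10, 5, 10]
r4 m[φ4→L] = [5, 9, 10]
r4 m[φ4→E] = [8, 11, 3]
r4 m[φ5→L] = [12, 15, 13]
r4 m[φ5→P] = [7, 4, 3]
r4 m[φ6→L] = [15, 14, 12]
r4 m[φ6→P] = [10, 3, 9]
r4 m[φ7→C] = [12, 17, 13]
r4 m[φ7→P] = [6, 7, 3]
r4 m[L→φ0] = [39, 46, 40]
r4 m[L→φ1] = [49, 52, 47]
r4 m[L→φ4] = [51, 51, 42]
r4 m[L→φ5] = [44, 45, 39]
r4 m[L→φ6] = [41, 46, 40]
r4 m[C→φ2] = [12, 17, 13]
r4 m[C→φ7] = [12, 14, 15]
r4 m[E→φ1] = [23, 23, 16]
r4 m[E→φ3] = [16, 14, 14]
r4 m[E→φ4] = [23, 15, 24]
r4 m[P→φ0] = [40, 22, 28]
r4 m[P→φ2] = [44, 22, 29]
r4 m[P→φ3] = [41, 20, 22]
r4 m[P→φ5] = [44, 21, 29]
r4 m[P→φ6] = [41, 22, 23]
r4 m[P→φ7] = [45, 18, 29]
r5 m[φ0→L] = [27, 28, 22]
r5 m[φ0→P] = [46, 40, 41]
r5 m[φ1→L] = [24, 24, 23]
r5 m[φ1→E] = [52, 47, 55]
r5 m[φ2→C] = [25, 28, 28]
r5 m[φ2→P] = [19, 15, 15]
r5 m[φ3→E] = [26, 23, 24]
r5 m[φ3→P] = [15, 17, 19]
r5 m[φ4→L] = [17, 21, 24]
r5 m[φ4→E] = [48, 51, 43]
r5 m[φ5→L] = [23, 26, 24]
r5 m[φ5→P] = [45, 42, 41]
r5 m[φ6→L] = [25, 26, 22]
r5 m[φ6→P] = [43, 40, 46]
r5 m[φ7→C] = [22, 27, 23]
r5 m[φ7→P] = [19, 16, 12]
r5 m[L→φ0] = [39, 46, 40]
r5 m[L→φ1] = [49, 52, 47]
r5 m[L→φ4] = [51, 51, 42]
r5 m[L→φ5] = [44, 45, 39]
r5 m[L→φ6] = [41, 46, 40]
r5 m[C→φ2] = [12, 17, 13]
r5 m[C→φ7] = [12, 14, 15]
r5 m[E→φ1] = [23, 23, 16]
r5 m[E→φ3] = [16, 14, 14]
r5 m[E→φ4] = [23, 15, 24]
r5 m[P→φ0] = [40, 22, 28]
r5 m[P→φ2] = [44, 22, 29]
r5 m[P→φ3] = [41, 20, 22]
r5 m[P→φ5] = [44, 21, 29]
r5 m[P→φ6] = [41, 22, 23]
r5 m[P→φ7] = [45, 18, 29]
r6 m[φ0→L] = [27, 28, 22]
r6 m[φ0→P] = [46, 40, 41]
r6 m[φ1→L] = [24, 24, 23]
r6 m[φ1→E] = [52, 47, 55]
r6 m[φ2→C] = [25, 28, 28]
r6 m[φ2→P] = [19, 15, 15]
r6 m[φ3→E] = [26, 23, 24]
r6 m[φ3→P] = [15, 17, 19]
r6 m[φ4→L] = [17, 21, 24]
r6 m[φ4→E] = [48, 51, 43]
r6 m[φ5→L] = [23, 26, 24]
r6 m[φ5→P] = [45, 42, 41]
r6 m[φ6→L] = [25, 26, 22]
r6 m[φ6→P] = [43, 40, 46]
r6 m[φ7→C] = [22, 27, 23]
r6 m[φ7→P] = [19, 16, 12]
r6 m[L→φ0] = [89, 97, 93]
r6 m[L→φ1] = [92, 101, 92]
r6 m[L→φ4] = [99, 104, 91]
r6 m[L→φ5] = [93, 99, 91]
r6 m[L→φ6] = [91, 99, 93]
r6 m[C→φ2] = [22, 27, 23]
r6 m[C→φ7] = [25, 28, 28]
r6 m[E→φ1] = [74, 74, 67]
r6 m[E→φ3] = [100, 98, 98]
r6 m[E→φ4] = [78, 70, 79]
r6 m[P→φ0] = [141, 130, 133]
r6 m[P→φ2] = [168, 155, 159]
r6 m[P→φ3] = [172, 153, 155]
r6 m[P→φ5] = [142, 128, 133]
r6 m[P→φ6] = [144, 130, 128]
r6 m[P→φ7] = [168, 154, 162]
r7 m[φ0→L] = [135, 133, 130]
r7 m[φ0→P] = [96, 93, 94]
r7 m[φ1→L] = [75, 75, 74]
r7 m[φ1→E] = [97, 92, 100]
r7 m[φ2→C] = [158, 160, 161]
r7 m[φ2→P] = [29, 25, 25]
r7 m[φ3→E] = [159, 156, 157]
r7 m[φ3→P] = [99, 101, 103]
r7 m[φ4→L] = [72, 76, 79]
r7 m[φ4→E] = [97, 100, 92]
r7 m[φ5→L] = [130, 133, 131]
r7 m[φ5→P] = [97, 94, 93]
r7 m[φ6→L] = [133, 134, 130]
r7 m[φ6→P] = [93, 93, 99]
r7 m[φ7→C] = [158, 163, 159]
r7 m[φ7→P] = [32, 29, 25]
r7 m[L→φ0] = [89, 97, 93]
r7 m[L→φ1] = [92, 101, 92]
r7 m[L→φ4] = [99, 104, 91]
r7 m[L→φ5] = [93, 99, 91]
r7 m[L→φ6] = [91, 99, 93]
r7 m[C→φ2] = [22, 27, 23]
r7 m[C→φ7] = [25, 28, 28]
r7 m[E→φ1] = [74, 74, 67]
r7 m[E→φ3] = [100, 98, 98]
r7 m[E→φ4] = [78, 70, 79]
r7 m[P→φ0] = [141, 130, 133]
r7 m[P→φ2] = [168, 155, 159]
r7 m[P→φ3] = [172, 153, 155]
r7 m[P→φ5] = [142, 128, 133]
r7 m[P→φ6] = [144, 130, 128]
r7 m[P→φ7] = [168, 154, 162]
r8 m[φ0→L] = [135, 133, 130]
r8 m[φ0→P] = [96, 93, 94]
r8 m[φ1→L] = [75, 75, 74]
r8 m[φ1→E] = [97, 92, 100]
r8 m[φ2→C] = [158, 160, 161]
r8 m[φ2→P] = [29, 25, 25]
r8 m[φ3→E] = [159, 156, 157]
r8 m[φ3→P] = [99, 101, 103]
r8 m[φ4→L] = [72, 76, 79]
r8 m[φ4→E] = [97, 100, 92]
r8 m[φ5→L] = [130, 133, 131]
r8 m[φ5→P] = [97, 94, 93]
r8 m[φ6→L] = [133, 134, 130]
r8 m[φ6→P] = [93, 93, 99]
r8 m[φ7→C] = [158, 163, 159]
r8 m[φ7→P] = [32, 29, 25]
r8 m[L→φ0] = [410, 418, 414]
r8 m[L→φ1] = [470, 476, 470]
r8 m[L→φ4] = [473, 475, 465]
r8 m[L→φ5] = [415, 418, 413]
r8 m[L→φ6] = [412, 417, 414]
r8 m[C→φ2] = [158, 163, 159]
r8 m[C→φ7] = [158, 160, 161]
r8 m[E→φ1] = [256, 256, 249]
r8 m[E→φ3] = [194, 192, 192]
r8 m[E→φ4] = [256, 248, 257]
r8 m[P→φ0] = [350, 342, 345]
r8 m[P→φ2] = [417, 410, 414]
r8 m[P→φ3] = [347, 334, 336]
r8 m[P→φ5] = [349, 341, 346]
r8 m[P→φ6] = [353, 342, 340]
r8 m[P→φ7] = [414, 406, 414]
no fixed point within 8 rounds

NOT CONVERGED within 8 rounds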